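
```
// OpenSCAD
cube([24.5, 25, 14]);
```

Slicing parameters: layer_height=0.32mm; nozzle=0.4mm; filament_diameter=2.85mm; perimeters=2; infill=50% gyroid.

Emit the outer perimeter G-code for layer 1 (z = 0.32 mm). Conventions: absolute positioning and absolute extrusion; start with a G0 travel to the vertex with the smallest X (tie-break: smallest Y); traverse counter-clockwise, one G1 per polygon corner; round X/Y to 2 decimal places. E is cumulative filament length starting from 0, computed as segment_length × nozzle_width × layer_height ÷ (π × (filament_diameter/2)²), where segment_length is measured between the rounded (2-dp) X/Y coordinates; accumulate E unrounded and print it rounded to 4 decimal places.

At z = 0.32 mm: the 24.5×25 cube contributes its full rectangle. The outline is a single polygon with 4 vertices. Extrusion per mm of travel: 0.4 × 0.32 / (π × 1.425²) = 0.020065. Accumulating E over each segment gives final E = 1.9864.

G0 X0.00 Y0.00 Z0.32
G1 X24.50 Y0.00 E0.4916
G1 X24.50 Y25.00 E0.9932
G1 X0.00 Y25.00 E1.4848
G1 X0.00 Y0.00 E1.9864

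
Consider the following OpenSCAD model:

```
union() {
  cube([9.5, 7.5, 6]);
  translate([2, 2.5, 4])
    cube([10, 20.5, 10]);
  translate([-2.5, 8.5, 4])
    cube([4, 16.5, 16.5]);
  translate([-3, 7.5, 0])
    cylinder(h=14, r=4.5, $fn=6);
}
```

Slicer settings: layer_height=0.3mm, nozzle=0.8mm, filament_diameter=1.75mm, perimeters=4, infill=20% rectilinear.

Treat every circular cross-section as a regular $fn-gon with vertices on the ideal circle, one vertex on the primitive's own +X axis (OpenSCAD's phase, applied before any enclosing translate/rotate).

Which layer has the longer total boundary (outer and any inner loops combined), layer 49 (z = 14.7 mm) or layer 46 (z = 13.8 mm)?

Layer 49 (z = 14.7): the cube does not reach this height (z outside [0, 6]); the cube at (2, 2.5) is not intersected at this z (z outside [4, 14]); the 4×16.5 cube at (-2.5, 8.5) contributes its full rectangle (perimeter 41.00 mm); the cylinder at (-3, 7.5) is absent (z outside [0, 14]); Combining (union): only the 4×16.5 cube at (-2.5, 8.5) is present, so the union is just that shape — boundary = 41.00 mm. So its perimeter = 41.00 mm. Layer 46 (z = 13.8): the cube is not intersected at this z (z outside [0, 6]); the cube at (2, 2.5) (footprint 10×20.5) is included at this height (perimeter 61.00 mm); the cube at (-2.5, 8.5) is present — its section is the full 4×16.5 rectangle (perimeter 41.00 mm); the r=4.5 cylinder at (-3, 7.5) gives a regular 6-gon of circumradius 4.5 (constant along its height) (perimeter = 2·6·4.500·sin(180°/6) = 27.00 mm); Combining (union): the regions partially overlap (shared area 7.49 mm²), so the edge portions inside another operand are dropped and the merged outline is re-measured after clipping — boundary = 117.58 mm. So its perimeter = 117.58 mm. Layer 46 is larger (117.58 vs 41.00 mm).

layer 46 (z = 13.8 mm)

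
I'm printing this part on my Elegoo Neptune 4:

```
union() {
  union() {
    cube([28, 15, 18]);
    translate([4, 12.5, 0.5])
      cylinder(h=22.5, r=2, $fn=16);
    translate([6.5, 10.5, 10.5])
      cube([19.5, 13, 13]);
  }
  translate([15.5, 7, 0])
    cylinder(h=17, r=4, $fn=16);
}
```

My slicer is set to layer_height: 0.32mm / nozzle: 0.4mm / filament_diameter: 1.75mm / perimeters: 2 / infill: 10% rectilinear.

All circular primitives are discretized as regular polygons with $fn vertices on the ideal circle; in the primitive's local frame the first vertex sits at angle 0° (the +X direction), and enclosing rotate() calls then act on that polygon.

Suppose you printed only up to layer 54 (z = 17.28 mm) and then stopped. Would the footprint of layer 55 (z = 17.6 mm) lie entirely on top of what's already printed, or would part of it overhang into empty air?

entirely on top

Compare the two slices. At z = 17.28: the cube (footprint 28×15) is included at this height (area 420.00 mm²); the r=2 cylinder at (4, 12.5) gives a regular 16-gon of circumradius 2 (constant along its height) (area = (16/2)·2.000²·sin(360°/16) = 12.25 mm²); the cube at (6.5, 10.5) (footprint 19.5×13) is included at this height (area 253.50 mm²); Merging all regions: the regions partially overlap — summed areas 685.75 mm² minus the doubly-counted overlap 100.00 mm² gives 585.75 mm² — area = 585.75 mm²; the cylinder at (15.5, 7) does not reach this height (z outside [0, 17]); Combining (union): only that combined region is present, so the union is just that shape — area = 585.75 mm². At z = 17.6: the cube is present — its section is the full 28×15 rectangle (area 420.00 mm²); the cylinder at (4, 12.5): section is a regular 16-gon, circumradius r=2 (area = (16/2)·2.000²·sin(360°/16) = 12.25 mm²); the cube at (6.5, 10.5) (footprint 19.5×13) is included at this height (area 253.50 mm²); Merging all regions: the regions partially overlap — summed areas 685.75 mm² minus the doubly-counted overlap 100.00 mm² gives 585.75 mm² — area = 585.75 mm²; the cylinder at (15.5, 7) is not intersected at this z (z outside [0, 17]); Merging all regions: only that combined region is present, so the union is just that shape — area = 585.75 mm². Checking containment: the cross-section at z = 17.6 is a subset of the cross-section at z = 17.28.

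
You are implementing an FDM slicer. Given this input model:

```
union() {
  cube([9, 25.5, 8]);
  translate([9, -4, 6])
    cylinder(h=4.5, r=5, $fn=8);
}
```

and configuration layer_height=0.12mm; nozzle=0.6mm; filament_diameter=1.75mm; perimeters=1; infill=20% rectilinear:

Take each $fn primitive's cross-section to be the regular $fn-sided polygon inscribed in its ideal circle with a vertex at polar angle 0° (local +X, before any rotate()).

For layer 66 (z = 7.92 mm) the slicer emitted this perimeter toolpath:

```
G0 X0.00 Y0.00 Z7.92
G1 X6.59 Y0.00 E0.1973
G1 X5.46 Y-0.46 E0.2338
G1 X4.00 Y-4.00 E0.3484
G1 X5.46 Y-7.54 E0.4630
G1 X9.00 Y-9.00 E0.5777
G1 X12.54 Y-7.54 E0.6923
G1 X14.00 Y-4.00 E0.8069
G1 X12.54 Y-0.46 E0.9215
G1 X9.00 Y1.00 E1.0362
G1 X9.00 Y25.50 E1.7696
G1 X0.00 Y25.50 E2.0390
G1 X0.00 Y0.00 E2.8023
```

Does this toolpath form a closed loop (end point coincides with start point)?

Start point (G0): (0.00, 0.00). End point (last G1): the path returns to the start — closed.

yes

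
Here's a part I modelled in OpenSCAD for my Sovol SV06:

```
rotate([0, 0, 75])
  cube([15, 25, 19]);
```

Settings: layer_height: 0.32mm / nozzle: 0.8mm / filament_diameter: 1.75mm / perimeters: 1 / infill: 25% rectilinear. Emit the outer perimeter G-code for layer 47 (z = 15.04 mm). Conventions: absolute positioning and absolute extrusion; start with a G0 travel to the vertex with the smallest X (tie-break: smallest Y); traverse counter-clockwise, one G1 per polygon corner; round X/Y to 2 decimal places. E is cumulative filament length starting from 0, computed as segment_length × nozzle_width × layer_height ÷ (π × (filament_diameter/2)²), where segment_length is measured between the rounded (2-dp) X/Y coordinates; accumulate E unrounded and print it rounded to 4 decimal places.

At z = 15.04 mm: the cube (footprint 15×25) is included at this height; (whole slice rotated 75° about Z — lengths, areas and connectivity unchanged). The outline is a single polygon with 4 vertices. Extrusion per mm of travel: 0.8 × 0.32 / (π × 0.875²) = 0.106432. Accumulating E over each segment gives final E = 8.5151.

G0 X-24.15 Y6.47 Z15.04
G1 X0.00 Y0.00 E2.6610
G1 X3.88 Y14.49 E4.2575
G1 X-20.27 Y20.96 E6.9185
G1 X-24.15 Y6.47 E8.5151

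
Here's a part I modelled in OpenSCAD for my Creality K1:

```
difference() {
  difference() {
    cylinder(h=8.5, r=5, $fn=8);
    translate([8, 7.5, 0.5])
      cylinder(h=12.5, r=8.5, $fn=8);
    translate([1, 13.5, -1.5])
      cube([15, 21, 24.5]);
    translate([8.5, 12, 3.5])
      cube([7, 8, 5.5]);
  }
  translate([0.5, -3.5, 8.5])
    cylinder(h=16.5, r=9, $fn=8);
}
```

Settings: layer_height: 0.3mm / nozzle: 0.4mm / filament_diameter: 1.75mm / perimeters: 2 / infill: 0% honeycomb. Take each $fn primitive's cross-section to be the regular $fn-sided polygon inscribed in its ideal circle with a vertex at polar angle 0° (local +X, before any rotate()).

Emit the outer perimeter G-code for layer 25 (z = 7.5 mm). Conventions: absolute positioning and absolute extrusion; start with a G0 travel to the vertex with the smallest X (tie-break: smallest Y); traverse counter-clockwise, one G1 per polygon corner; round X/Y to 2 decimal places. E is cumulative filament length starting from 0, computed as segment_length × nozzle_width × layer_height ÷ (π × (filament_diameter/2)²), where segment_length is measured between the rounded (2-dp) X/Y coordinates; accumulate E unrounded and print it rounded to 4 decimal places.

G0 X-5.00 Y0.00 Z7.50
G1 X-3.54 Y-3.54 E0.1910
G1 X0.00 Y-5.00 E0.3821
G1 X3.54 Y-3.54 E0.5731
G1 X5.00 Y0.00 E0.7642
G1 X4.88 Y0.29 E0.7798
G1 X1.99 Y1.49 E0.9359
G1 X0.65 Y4.73 E1.1109
G1 X0.00 Y5.00 E1.1460
G1 X-3.54 Y3.54 E1.3370
G1 X-5.00 Y0.00 E1.5281

At z = 7.5 mm: the r=5 cylinder gives a regular 8-gon of circumradius 5 (constant along its height); the r=8.5 cylinder at (8, 7.5) contributes a regular 8-gon of circumradius 8.5; the cube at (1, 13.5) (footprint 15×21) is included at this height; the cube at (8.5, 12) is present — its section is the full 7×8 rectangle; Subtracting the remaining from the first: starting from the r=5 cylinder, the r=8.5 cylinder at (8, 7.5) partially overlaps it — only the 7.76 mm² overlap (of its 204.35 mm²) is removed, clipping the outline; the 15×21 cube at (1, 13.5) misses the remaining region (no effect); the 7×8 cube at (8.5, 12) misses the remaining region (no effect) — 1 connected region; the cylinder at (0.5, -3.5) is absent (z outside [8.5, 25]); Subtracting the remaining from the first: none of the subtracted shapes is present at this height, so the result so far is unchanged — 1 connected region. The outline is a single polygon with 10 vertices. Extrusion per mm of travel: 0.4 × 0.3 / (π × 0.875²) = 0.049890. Accumulating E over each segment gives final E = 1.5281.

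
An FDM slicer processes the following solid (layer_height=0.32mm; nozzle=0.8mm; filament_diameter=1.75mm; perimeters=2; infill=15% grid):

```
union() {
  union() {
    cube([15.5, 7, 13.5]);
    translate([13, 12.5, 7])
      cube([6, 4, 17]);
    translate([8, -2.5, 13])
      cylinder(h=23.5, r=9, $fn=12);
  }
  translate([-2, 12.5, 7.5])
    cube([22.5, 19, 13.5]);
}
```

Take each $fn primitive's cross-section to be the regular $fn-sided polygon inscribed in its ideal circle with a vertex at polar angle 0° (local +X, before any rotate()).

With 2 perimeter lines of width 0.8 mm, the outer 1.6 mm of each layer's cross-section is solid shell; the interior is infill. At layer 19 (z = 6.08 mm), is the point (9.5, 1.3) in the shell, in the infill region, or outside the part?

shell

At z = 6.08 mm: the 15.5×7 cube contributes its full rectangle; the cube at (13, 12.5) does not reach this height (z outside [7, 24]); the cylinder at (8, -2.5) is not intersected at this z (z outside [13, 36.5]); Taking the union: only the 15.5×7 cube is present, so the union is just that shape — 1 connected region; the cube at (-2, 12.5) is not intersected at this z (z outside [7.5, 21]); Merging all regions: only that combined region is present, so the union is just that shape — 1 connected region. Overall, the cross-section is a single solid region. The nearest boundary edge runs (0.00, 0.00)→(15.50, 0.00); distance from the point to it = 1.30 mm. The point is inside the cross-section, 1.30 mm from the nearest boundary — within the 1.6 mm shell band (2 × 0.8).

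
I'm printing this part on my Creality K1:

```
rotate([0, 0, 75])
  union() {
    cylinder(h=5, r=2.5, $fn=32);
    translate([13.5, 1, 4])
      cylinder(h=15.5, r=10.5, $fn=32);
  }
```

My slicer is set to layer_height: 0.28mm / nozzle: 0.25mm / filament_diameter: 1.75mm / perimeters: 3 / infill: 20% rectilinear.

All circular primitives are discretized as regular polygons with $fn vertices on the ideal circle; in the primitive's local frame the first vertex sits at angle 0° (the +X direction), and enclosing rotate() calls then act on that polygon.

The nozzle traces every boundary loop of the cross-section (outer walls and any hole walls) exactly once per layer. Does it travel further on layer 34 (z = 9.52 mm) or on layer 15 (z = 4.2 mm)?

layer 15 (z = 4.2 mm)

Layer 34 (z = 9.52): the cylinder does not reach this height (z outside [0, 5]); the r=10.5 cylinder at (13.5, 1) gives a regular 32-gon of circumradius 10.5 (constant along its height) (perimeter = 2·32·10.500·sin(180°/32) = 65.87 mm); Combining (union): only the r=10.5 cylinder at (13.5, 1) is present, so the union is just that shape — boundary = 65.87 mm; (rotated 75° about Z; rotation is an isometry so areas/perimeters/island counts are preserved). So its perimeter = 65.87 mm. Layer 15 (z = 4.2): the r=2.5 cylinder gives a regular 32-gon of circumradius 2.5 (constant along its height) (perimeter = 2·32·2.500·sin(180°/32) = 15.68 mm); the r=10.5 cylinder at (13.5, 1) gives a regular 32-gon of circumradius 10.5 (constant along its height) (perimeter = 2·32·10.500·sin(180°/32) = 65.87 mm); Merging all regions: the 2 present regions are separate (no shared area or edge), so areas and boundary lengths simply add and each stays a separate island — boundary = 81.55 mm; (whole slice rotated 75° about Z — lengths, areas and connectivity unchanged). So its perimeter = 81.55 mm. Layer 15 is larger (81.55 vs 65.87 mm).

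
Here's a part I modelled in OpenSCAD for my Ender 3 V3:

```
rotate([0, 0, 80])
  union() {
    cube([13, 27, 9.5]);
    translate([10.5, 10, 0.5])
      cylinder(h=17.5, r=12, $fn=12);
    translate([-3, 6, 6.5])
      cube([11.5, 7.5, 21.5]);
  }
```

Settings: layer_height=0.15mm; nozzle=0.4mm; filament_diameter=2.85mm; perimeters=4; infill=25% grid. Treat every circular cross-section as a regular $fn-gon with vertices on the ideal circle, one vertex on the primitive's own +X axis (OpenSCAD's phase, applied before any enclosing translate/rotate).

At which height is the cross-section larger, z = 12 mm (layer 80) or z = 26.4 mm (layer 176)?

Layer 80 (z = 12): the cube does not reach this height (z outside [0, 9.5]); the cylinder at (10.5, 10): section is a regular 12-gon, circumradius r=12 (area = (12/2)·12.000²·sin(360°/12) = 432.00 mm²); the 11.5×7.5 cube at (-3, 6) contributes its full rectangle (area 86.25 mm²); Combining (union): the regions partially overlap — summed areas 518.25 mm² minus the doubly-counted overlap 71.22 mm² gives 447.03 mm² — area = 447.03 mm²; (whole slice rotated 80° about Z — lengths, areas and connectivity unchanged). So its area = 447.03 mm². Layer 176 (z = 26.4): the cube is not intersected at this z (z outside [0, 9.5]); the cylinder at (10.5, 10) does not reach this height (z outside [0.5, 18]); the cube at (-3, 6) (footprint 11.5×7.5) is included at this height (area 86.25 mm²); Combining (union): only the 11.5×7.5 cube at (-3, 6) is present, so the union is just that shape — area = 86.25 mm²; (rotated 80° about Z; rotation is an isometry so areas/perimeters/island counts are preserved). So its area = 86.25 mm². Layer 80 is larger (447.03 vs 86.25 mm²).

layer 80 (z = 12 mm)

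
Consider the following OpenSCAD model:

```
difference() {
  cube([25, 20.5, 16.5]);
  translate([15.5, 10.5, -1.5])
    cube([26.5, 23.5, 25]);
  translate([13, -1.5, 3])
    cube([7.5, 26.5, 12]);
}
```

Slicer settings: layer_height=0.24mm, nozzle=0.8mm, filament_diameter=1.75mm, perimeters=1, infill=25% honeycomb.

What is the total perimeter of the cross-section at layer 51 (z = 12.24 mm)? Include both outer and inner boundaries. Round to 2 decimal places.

At z = 12.24 mm: the cube (footprint 25×20.5) is included at this height (perimeter 91.00 mm); the 26.5×23.5 cube at (15.5, 10.5) contributes its full rectangle (perimeter 100.00 mm); the 7.5×26.5 cube at (13, -1.5) contributes its full rectangle (perimeter 68.00 mm); Taking the first minus the rest: starting from the 25×20.5 cube, the 26.5×23.5 cube at (15.5, 10.5) partially overlaps it — only the 95.00 mm² overlap (of its 622.75 mm²) is removed, clipping the outline; the 7.5×26.5 cube at (13, -1.5) partially overlaps it — only the 103.75 mm² overlap (of its 198.75 mm²) is removed, clipping the outline — boundary = 97.00 mm. Overall, the cross-section has 2 separate islands. Total boundary length (outer) = 97.00 mm.

97.00 mm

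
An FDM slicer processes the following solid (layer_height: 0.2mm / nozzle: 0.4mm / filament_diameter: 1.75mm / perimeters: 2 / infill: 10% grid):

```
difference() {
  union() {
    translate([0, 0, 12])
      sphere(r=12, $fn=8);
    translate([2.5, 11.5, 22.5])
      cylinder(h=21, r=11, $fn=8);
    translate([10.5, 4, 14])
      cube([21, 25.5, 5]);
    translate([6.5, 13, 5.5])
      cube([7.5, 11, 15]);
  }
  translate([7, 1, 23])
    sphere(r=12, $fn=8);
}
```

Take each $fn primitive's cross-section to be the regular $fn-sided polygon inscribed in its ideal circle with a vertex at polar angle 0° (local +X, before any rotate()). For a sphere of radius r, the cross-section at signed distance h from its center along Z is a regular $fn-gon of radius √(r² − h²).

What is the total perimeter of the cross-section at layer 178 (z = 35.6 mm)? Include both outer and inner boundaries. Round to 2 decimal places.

67.35 mm

At z = 35.6 mm: the sphere does not reach this height (|z−center|=23.600 > r=12); the r=11 cylinder at (2.5, 11.5) contributes a regular 8-gon of circumradius 11 (perimeter = 2·8·11.000·sin(180°/8) = 67.35 mm); the cube at (10.5, 4) is not intersected at this z (z outside [14, 19]); the cube at (6.5, 13) does not reach this height (z outside [5.5, 20.5]); Merging all regions: only the r=11 cylinder at (2.5, 11.5) is present, so the union is just that shape — boundary = 67.35 mm; the sphere at (7, 1) is not intersected at this z (|z−center|=12.600 > r=12); After the difference (first − rest): none of the subtracted shapes is present at this height, so the result so far is unchanged — boundary = 67.35 mm. Overall, the cross-section is a single solid region. Total boundary length (outer) = 67.35 mm.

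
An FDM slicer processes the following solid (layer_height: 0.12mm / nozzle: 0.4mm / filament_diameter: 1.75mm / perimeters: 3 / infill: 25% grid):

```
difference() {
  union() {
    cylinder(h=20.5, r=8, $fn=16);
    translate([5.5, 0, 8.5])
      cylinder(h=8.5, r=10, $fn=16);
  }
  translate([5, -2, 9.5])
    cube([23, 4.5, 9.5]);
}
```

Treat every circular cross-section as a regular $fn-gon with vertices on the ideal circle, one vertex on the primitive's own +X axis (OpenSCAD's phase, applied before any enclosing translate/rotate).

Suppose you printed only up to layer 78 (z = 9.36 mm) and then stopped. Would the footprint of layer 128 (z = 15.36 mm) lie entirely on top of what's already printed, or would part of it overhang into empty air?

entirely on top

Compare the two slices. At z = 9.36: the r=8 cylinder gives a regular 16-gon of circumradius 8 (constant along its height) (area = (16/2)·8.000²·sin(360°/16) = 195.93 mm²); the r=10 cylinder at (5.5, 0) contributes a regular 16-gon of circumradius 10 (area = (16/2)·10.000²·sin(360°/16) = 306.15 mm²); Combining (union): the regions partially overlap — summed areas 502.08 mm² minus the doubly-counted overlap 148.34 mm² gives 353.74 mm² — area = 353.74 mm²; the cube at (5, -2) does not reach this height (z outside [9.5, 19]); After the difference (first − rest): none of the subtracted shapes is present at this height, so the result so far is unchanged — area = 353.74 mm². At z = 15.36: the r=8 cylinder gives a regular 16-gon of circumradius 8 (constant along its height) (area = (16/2)·8.000²·sin(360°/16) = 195.93 mm²); the r=10 cylinder at (5.5, 0) contributes a regular 16-gon of circumradius 10 (area = (16/2)·10.000²·sin(360°/16) = 306.15 mm²); Combining (union): the regions partially overlap — summed areas 502.08 mm² minus the doubly-counted overlap 148.34 mm² gives 353.74 mm² — area = 353.74 mm²; the cube at (5, -2) is present — its section is the full 23×4.5 rectangle (area 103.50 mm²); After the difference (first − rest): starting from the result so far (353.74 mm²), the 23×4.5 cube at (5, -2) partially overlaps it — only the 46.23 mm² overlap (of its 103.50 mm²) is removed, clipping the outline — area = 307.51 mm². Checking containment: the cross-section at z = 15.36 is a subset of the cross-section at z = 9.36.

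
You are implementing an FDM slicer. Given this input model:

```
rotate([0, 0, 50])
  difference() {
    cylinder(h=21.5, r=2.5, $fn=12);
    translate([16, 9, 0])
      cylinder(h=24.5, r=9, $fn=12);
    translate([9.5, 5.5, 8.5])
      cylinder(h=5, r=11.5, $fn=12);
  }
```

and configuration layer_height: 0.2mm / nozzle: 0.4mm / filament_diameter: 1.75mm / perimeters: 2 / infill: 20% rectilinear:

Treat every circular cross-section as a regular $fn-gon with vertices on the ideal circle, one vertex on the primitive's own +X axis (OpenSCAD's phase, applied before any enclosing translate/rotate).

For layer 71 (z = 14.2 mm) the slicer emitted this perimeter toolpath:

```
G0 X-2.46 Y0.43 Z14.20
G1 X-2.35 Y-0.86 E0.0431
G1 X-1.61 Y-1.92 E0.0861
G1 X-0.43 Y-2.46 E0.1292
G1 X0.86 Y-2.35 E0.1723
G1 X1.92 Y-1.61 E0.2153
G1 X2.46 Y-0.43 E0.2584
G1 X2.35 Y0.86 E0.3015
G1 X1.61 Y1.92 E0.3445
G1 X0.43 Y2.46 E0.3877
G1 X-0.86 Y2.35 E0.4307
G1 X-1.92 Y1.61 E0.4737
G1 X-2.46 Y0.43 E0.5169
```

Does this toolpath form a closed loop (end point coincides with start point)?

Start point (G0): (-2.46, 0.43). End point (last G1): the path returns to the start — closed.

yes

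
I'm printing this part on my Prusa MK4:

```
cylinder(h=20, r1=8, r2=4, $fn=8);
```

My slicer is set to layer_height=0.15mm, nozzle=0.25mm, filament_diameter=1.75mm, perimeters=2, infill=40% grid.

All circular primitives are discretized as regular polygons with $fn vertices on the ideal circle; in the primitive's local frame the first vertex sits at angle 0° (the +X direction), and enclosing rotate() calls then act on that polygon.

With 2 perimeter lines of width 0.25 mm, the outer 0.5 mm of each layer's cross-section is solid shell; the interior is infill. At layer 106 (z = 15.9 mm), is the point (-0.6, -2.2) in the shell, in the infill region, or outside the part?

At z = 15.9 mm: the cone (r1=8→r2=4) has section circumradius 4.820 here — a regular 8-gon. Overall, the cross-section is a single solid region. The nearest boundary edge runs (-3.41, -3.41)→(-0.00, -4.82); distance from the point to it = 2.19 mm. The point is inside the cross-section and 2.19 mm from the nearest boundary — more than the 0.5 mm shell width (2 × 0.25), so it's in the infill interior.

infill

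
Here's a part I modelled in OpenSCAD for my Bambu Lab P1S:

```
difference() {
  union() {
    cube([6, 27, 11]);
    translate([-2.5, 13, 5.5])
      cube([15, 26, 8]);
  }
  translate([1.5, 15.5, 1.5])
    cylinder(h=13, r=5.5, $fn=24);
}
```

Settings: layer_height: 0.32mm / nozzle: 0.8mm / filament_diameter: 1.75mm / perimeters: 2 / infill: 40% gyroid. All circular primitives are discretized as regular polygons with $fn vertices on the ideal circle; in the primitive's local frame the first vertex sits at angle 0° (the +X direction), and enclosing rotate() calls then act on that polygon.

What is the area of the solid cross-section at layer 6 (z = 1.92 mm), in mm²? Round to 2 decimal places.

At z = 1.92 mm: the cube is present — its section is the full 6×27 rectangle (area 162.00 mm²); the cube at (-2.5, 13) does not reach this height (z outside [5.5, 13.5]); Taking the union: only the 6×27 cube is present, so the union is just that shape — area = 162.00 mm²; the r=5.5 cylinder at (1.5, 15.5) contributes a regular 24-gon of circumradius 5.5 (area = (24/2)·5.500²·sin(360°/24) = 93.95 mm²); Taking the first minus the rest: starting from the result so far (162.00 mm²), the r=5.5 cylinder at (1.5, 15.5) partially overlaps it — only the 59.08 mm² overlap (of its 93.95 mm²) is removed, clipping the outline — area = 102.92 mm². Overall, the cross-section has 2 separate islands. Net area = 102.92 mm².

102.92 mm²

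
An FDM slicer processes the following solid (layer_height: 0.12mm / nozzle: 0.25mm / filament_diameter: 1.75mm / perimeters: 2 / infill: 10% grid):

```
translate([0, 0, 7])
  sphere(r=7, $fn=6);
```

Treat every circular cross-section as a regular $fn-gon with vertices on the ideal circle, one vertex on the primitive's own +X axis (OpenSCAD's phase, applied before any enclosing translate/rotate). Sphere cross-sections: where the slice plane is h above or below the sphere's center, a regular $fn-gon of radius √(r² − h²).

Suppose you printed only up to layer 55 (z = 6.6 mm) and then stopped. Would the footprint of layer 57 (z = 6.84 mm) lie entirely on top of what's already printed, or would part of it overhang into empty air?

Compare the two slices. At z = 6.6: the r=7 sphere slices to a regular 6-gon of circumradius 6.989 (√(r²−h²) with h=0.4 from center) (area = (6/2)·6.989²·sin(360°/6) = 126.89 mm²). At z = 6.84: the sphere: section is a regular 6-gon, circumradius = √(r²−h²) = √(7²−0.16²) = 6.998 (area = (6/2)·6.998²·sin(360°/6) = 127.24 mm²). Checking containment: the cross-section at z = 6.84 is a subset of the cross-section at z = 6.6.

entirely on top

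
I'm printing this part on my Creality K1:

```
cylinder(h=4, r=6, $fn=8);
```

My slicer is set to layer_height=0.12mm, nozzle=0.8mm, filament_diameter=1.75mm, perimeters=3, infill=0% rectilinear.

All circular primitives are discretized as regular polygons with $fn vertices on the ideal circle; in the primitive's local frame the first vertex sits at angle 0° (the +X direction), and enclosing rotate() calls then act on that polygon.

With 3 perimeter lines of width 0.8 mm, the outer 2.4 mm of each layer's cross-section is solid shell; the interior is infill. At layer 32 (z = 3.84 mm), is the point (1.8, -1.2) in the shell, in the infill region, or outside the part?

infill

At z = 3.84 mm: the cylinder: section is a regular 8-gon, circumradius r=6. Overall, the cross-section is a single solid region. The nearest boundary edge runs (4.24, -4.24)→(6.00, 0.00); distance from the point to it = 3.42 mm. The point is inside the cross-section and 3.42 mm from the nearest boundary — more than the 2.4 mm shell width (3 × 0.8), so it's in the infill interior.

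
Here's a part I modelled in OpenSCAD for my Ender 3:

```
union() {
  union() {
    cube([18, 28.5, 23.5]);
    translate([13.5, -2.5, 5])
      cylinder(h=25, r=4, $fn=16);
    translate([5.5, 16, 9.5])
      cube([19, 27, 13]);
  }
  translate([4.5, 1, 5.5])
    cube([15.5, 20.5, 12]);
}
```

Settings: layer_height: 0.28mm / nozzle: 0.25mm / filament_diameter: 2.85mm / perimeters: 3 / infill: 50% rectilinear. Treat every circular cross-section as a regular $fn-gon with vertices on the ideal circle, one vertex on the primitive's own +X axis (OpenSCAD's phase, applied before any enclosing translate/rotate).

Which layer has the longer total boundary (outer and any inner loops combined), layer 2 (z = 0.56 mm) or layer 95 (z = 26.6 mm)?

layer 2 (z = 0.56 mm)

Layer 2 (z = 0.56): the cube (footprint 18×28.5) is included at this height (perimeter 93.00 mm); the cylinder at (13.5, -2.5) is not intersected at this z (z outside [5, 30]); the cube at (5.5, 16) is not intersected at this z (z outside [9.5, 22.5]); Combining (union): only the 18×28.5 cube is present, so the union is just that shape — boundary = 93.00 mm; the cube at (4.5, 1) is absent (z outside [5.5, 17.5]); Taking the union: only that combined region is present, so the union is just that shape — boundary = 93.00 mm. So its perimeter = 93.00 mm. Layer 95 (z = 26.6): the cube does not reach this height (z outside [0, 23.5]); the r=4 cylinder at (13.5, -2.5) contributes a regular 16-gon of circumradius 4 (perimeter = 2·16·4.000·sin(180°/16) = 24.97 mm); the cube at (5.5, 16) is absent (z outside [9.5, 22.5]); Merging all regions: only the r=4 cylinder at (13.5, -2.5) is present, so the union is just that shape — boundary = 24.97 mm; the cube at (4.5, 1) does not reach this height (z outside [5.5, 17.5]); Combining (union): only that combined region is present, so the union is just that shape — boundary = 24.97 mm. So its perimeter = 24.97 mm. Layer 2 is larger (93.00 vs 24.97 mm).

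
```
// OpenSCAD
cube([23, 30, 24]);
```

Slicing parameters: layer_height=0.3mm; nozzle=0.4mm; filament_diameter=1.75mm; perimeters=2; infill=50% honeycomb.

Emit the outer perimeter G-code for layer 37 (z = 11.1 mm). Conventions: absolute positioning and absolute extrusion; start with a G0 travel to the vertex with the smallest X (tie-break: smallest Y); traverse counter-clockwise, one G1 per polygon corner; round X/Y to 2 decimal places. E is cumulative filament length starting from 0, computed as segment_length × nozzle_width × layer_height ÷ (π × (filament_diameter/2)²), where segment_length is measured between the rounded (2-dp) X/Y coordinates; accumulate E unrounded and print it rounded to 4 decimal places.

G0 X0.00 Y0.00 Z11.10
G1 X23.00 Y0.00 E1.1475
G1 X23.00 Y30.00 E2.6442
G1 X0.00 Y30.00 E3.7917
G1 X0.00 Y0.00 E5.2884

At z = 11.1 mm: the cube (footprint 23×30) is included at this height. The outline is a single polygon with 4 vertices. Extrusion per mm of travel: 0.4 × 0.3 / (π × 0.875²) = 0.049890. Accumulating E over each segment gives final E = 5.2884.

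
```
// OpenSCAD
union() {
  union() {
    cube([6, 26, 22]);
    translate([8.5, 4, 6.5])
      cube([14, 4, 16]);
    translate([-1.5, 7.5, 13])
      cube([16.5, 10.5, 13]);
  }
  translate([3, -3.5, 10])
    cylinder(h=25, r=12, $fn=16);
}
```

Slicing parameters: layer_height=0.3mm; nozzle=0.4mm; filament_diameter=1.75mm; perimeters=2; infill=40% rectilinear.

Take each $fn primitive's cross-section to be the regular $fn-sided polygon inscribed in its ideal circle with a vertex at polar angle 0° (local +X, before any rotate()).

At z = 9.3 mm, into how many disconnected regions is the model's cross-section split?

At z = 9.3 mm: the cube (footprint 6×26) is included at this height; the cube at (8.5, 4) is present — its section is the full 14×4 rectangle; the cube at (-1.5, 7.5) does not reach this height (z outside [13, 26]); Combining (union): the 2 present regions are separate (no shared area or edge), so areas and boundary lengths simply add and each stays a separate island — 2 connected regions; the cylinder at (3, -3.5) is absent (z outside [10, 35]); Combining (union): only the result so far is present, so the union is just that shape — 2 connected regions. The result has 2 disconnected regions.

2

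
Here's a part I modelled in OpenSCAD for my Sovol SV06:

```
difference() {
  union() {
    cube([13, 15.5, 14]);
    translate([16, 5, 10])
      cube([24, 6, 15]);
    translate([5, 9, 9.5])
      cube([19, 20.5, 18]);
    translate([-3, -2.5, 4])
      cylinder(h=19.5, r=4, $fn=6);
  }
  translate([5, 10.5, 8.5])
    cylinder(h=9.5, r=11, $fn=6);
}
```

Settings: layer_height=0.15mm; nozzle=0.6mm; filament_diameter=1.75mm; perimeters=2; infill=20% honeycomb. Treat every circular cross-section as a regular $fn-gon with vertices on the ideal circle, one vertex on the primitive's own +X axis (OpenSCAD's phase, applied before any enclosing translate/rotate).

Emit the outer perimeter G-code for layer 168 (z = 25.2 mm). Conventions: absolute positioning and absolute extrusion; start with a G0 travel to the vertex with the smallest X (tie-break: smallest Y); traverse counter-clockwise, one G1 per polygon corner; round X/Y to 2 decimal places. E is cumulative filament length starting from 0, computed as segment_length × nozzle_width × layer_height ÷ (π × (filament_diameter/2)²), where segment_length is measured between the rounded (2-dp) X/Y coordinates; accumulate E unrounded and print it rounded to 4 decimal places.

G0 X5.00 Y9.00 Z25.20
G1 X24.00 Y9.00 E0.7109
G1 X24.00 Y29.50 E1.4780
G1 X5.00 Y29.50 E2.1889
G1 X5.00 Y9.00 E2.9560

At z = 25.2 mm: the cube is absent (z outside [0, 14]); the cube at (16, 5) is not intersected at this z (z outside [10, 25]); the 19×20.5 cube at (5, 9) contributes its full rectangle; the cylinder at (-3, -2.5) does not reach this height (z outside [4, 23.5]); Combining (union): only the 19×20.5 cube at (5, 9) is present, so the union is just that shape — 1 connected region; the cylinder at (5, 10.5) is absent (z outside [8.5, 18]); Taking the first minus the rest: none of the subtracted shapes is present at this height, so that combined region is unchanged — 1 connected region. The outline is a single polygon with 4 vertices. Extrusion per mm of travel: 0.6 × 0.15 / (π × 0.875²) = 0.037418. Accumulating E over each segment gives final E = 2.9560.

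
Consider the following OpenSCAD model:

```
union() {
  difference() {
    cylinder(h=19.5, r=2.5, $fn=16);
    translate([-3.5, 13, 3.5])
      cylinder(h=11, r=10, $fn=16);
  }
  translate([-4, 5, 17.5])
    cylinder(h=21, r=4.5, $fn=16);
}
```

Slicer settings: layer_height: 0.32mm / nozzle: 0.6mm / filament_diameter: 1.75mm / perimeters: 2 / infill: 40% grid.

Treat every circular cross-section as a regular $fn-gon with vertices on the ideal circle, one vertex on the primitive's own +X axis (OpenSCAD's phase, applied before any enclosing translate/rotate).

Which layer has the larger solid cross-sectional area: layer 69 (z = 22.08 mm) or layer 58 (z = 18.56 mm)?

Layer 69 (z = 22.08): the cylinder is not intersected at this z (z outside [0, 19.5]); the cylinder at (-3.5, 13) is absent (z outside [3.5, 14.5]); Subtracting the remaining from the first: the first operand is absent here, so nothing remains; the cylinder at (-4, 5): section is a regular 16-gon, circumradius r=4.5 (area = (16/2)·4.500²·sin(360°/16) = 61.99 mm²); Combining (union): only the r=4.5 cylinder at (-4, 5) is present, so the union is just that shape — area = 61.99 mm². So its area = 61.99 mm². Layer 58 (z = 18.56): the r=2.5 cylinder gives a regular 16-gon of circumradius 2.5 (constant along its height) (area = (16/2)·2.500²·sin(360°/16) = 19.13 mm²); the cylinder at (-3.5, 13) does not reach this height (z outside [3.5, 14.5]); After the difference (first − rest): none of the subtracted shapes is present at this height, so the r=2.5 cylinder is unchanged — area = 19.13 mm²; the r=4.5 cylinder at (-4, 5) gives a regular 16-gon of circumradius 4.5 (constant along its height) (area = (16/2)·4.500²·sin(360°/16) = 61.99 mm²); Taking the union: the regions partially overlap — summed areas 81.13 mm² minus the doubly-counted overlap 0.85 mm² gives 80.28 mm² — area = 80.28 mm². So its area = 80.28 mm². Layer 58 is larger (80.28 vs 61.99 mm²).

layer 58 (z = 18.56 mm)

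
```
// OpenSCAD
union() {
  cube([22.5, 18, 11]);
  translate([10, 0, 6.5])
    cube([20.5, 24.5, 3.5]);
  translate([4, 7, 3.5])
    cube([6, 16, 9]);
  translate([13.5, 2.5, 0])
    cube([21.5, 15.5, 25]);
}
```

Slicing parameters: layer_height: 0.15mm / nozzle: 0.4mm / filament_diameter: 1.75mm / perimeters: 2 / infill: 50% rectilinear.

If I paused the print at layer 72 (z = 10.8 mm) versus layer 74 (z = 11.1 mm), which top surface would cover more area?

Layer 72 (z = 10.8): the 22.5×18 cube contributes its full rectangle (area 405.00 mm²); the cube at (10, 0) does not reach this height (z outside [6.5, 10]); the cube at (4, 7) (footprint 6×16) is included at this height (area 96.00 mm²); the cube at (13.5, 2.5) (footprint 21.5×15.5) is included at this height (area 333.25 mm²); Combining (union): the regions partially overlap — summed areas 834.25 mm² minus the doubly-counted overlap 205.50 mm² gives 628.75 mm² — area = 628.75 mm². So its area = 628.75 mm². Layer 74 (z = 11.1): the cube is not intersected at this z (z outside [0, 11]); the cube at (10, 0) does not reach this height (z outside [6.5, 10]); the 6×16 cube at (4, 7) contributes its full rectangle (area 96.00 mm²); the 21.5×15.5 cube at (13.5, 2.5) contributes its full rectangle (area 333.25 mm²); Merging all regions: the 2 present regions are separate (no shared area or edge), so areas and boundary lengths simply add and each stays a separate island — area = 429.25 mm². So its area = 429.25 mm². Layer 72 is larger (628.75 vs 429.25 mm²).

layer 72 (z = 10.8 mm)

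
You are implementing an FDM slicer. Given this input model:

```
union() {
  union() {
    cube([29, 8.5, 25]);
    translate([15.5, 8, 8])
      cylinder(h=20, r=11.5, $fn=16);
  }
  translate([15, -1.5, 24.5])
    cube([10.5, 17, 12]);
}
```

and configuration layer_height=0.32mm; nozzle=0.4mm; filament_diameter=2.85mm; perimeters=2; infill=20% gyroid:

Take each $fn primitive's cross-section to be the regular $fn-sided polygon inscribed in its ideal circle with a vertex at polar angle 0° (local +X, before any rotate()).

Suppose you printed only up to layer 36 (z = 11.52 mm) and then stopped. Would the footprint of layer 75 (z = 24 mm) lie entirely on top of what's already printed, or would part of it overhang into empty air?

entirely on top

Compare the two slices. At z = 11.52: the cube is present — its section is the full 29×8.5 rectangle (area 246.50 mm²); the r=11.5 cylinder at (15.5, 8) gives a regular 16-gon of circumradius 11.5 (constant along its height) (area = (16/2)·11.500²·sin(360°/16) = 404.88 mm²); Taking the union: the regions partially overlap — summed areas 651.38 mm² minus the doubly-counted overlap 176.64 mm² gives 474.74 mm² — area = 474.74 mm²; the cube at (15, -1.5) is not intersected at this z (z outside [24.5, 36.5]); Combining (union): only that combined region is present, so the union is just that shape — area = 474.74 mm². At z = 24: the cube (footprint 29×8.5) is included at this height (area 246.50 mm²); the cylinder at (15.5, 8): section is a regular 16-gon, circumradius r=11.5 (area = (16/2)·11.500²·sin(360°/16) = 404.88 mm²); Combining (union): the regions partially overlap — summed areas 651.38 mm² minus the doubly-counted overlap 176.64 mm² gives 474.74 mm² — area = 474.74 mm²; the cube at (15, -1.5) is not intersected at this z (z outside [24.5, 36.5]); Merging all regions: only that combined region is present, so the union is just that shape — area = 474.74 mm². Checking containment: the cross-section at z = 24 is a subset of the cross-section at z = 11.52.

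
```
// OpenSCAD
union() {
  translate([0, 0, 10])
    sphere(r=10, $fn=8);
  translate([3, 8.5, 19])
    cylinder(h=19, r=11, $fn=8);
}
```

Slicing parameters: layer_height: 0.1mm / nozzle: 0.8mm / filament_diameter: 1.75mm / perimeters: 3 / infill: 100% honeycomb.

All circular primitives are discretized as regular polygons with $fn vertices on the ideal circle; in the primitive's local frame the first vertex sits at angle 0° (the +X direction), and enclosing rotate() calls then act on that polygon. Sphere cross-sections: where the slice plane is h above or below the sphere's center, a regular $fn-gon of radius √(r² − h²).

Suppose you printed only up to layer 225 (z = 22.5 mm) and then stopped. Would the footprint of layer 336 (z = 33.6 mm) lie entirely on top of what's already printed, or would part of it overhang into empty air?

entirely on top

Compare the two slices. At z = 22.5: the sphere does not reach this height (|z−center|=12.500 > r=10); the r=11 cylinder at (3, 8.5) gives a regular 8-gon of circumradius 11 (constant along its height) (area = (8/2)·11.000²·sin(360°/8) = 342.24 mm²); Taking the union: only the r=11 cylinder at (3, 8.5) is present, so the union is just that shape — area = 342.24 mm². At z = 33.6: the sphere does not reach this height (|z−center|=23.600 > r=10); the cylinder at (3, 8.5): section is a regular 8-gon, circumradius r=11 (area = (8/2)·11.000²·sin(360°/8) = 342.24 mm²); Taking the union: only the r=11 cylinder at (3, 8.5) is present, so the union is just that shape — area = 342.24 mm². Checking containment: the cross-section at z = 33.6 is a subset of the cross-section at z = 22.5.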